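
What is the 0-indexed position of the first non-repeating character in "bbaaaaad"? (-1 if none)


Input: bbaaaaad
Character frequencies:
  'a': 5
  'b': 2
  'd': 1
Scanning left to right for freq == 1:
  Position 0 ('b'): freq=2, skip
  Position 1 ('b'): freq=2, skip
  Position 2 ('a'): freq=5, skip
  Position 3 ('a'): freq=5, skip
  Position 4 ('a'): freq=5, skip
  Position 5 ('a'): freq=5, skip
  Position 6 ('a'): freq=5, skip
  Position 7 ('d'): unique! => answer = 7

7


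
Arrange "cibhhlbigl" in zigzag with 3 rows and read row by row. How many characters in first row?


Zigzag "cibhhlbigl" into 3 rows:
Placing characters:
  'c' => row 0
  'i' => row 1
  'b' => row 2
  'h' => row 1
  'h' => row 0
  'l' => row 1
  'b' => row 2
  'i' => row 1
  'g' => row 0
  'l' => row 1
Rows:
  Row 0: "chg"
  Row 1: "ihlil"
  Row 2: "bb"
First row length: 3

3


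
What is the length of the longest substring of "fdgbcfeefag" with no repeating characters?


Input: "fdgbcfeefag"
Sliding window (track last position of each char):
  Position 0 ('f'): window [0,0] length 1 -- new best
  Position 1 ('d'): window [0,1] length 2 -- new best
  Position 2 ('g'): window [0,2] length 3 -- new best
  Position 3 ('b'): window [0,3] length 4 -- new best
  Position 4 ('c'): window [0,4] length 5 -- new best
  Position 5 ('f'): repeat (last at 0), move window start to 1
  Position 5 ('f'): window [1,5] length 5
  Position 6 ('e'): window [1,6] length 6 -- new best
  Position 7 ('e'): repeat (last at 6), move window start to 7
  Position 7 ('e'): window [7,7] length 1
  Position 8 ('f'): window [7,8] length 2
  Position 9 ('a'): window [7,9] length 3
  Position 10 ('g'): window [7,10] length 4
Longest substring with no repeats: "dgbcfe" with length 6

6


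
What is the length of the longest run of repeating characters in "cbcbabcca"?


Input: "cbcbabcca"
Scanning for longest run:
  Position 1 ('b'): new char, reset run to 1
  Position 2 ('c'): new char, reset run to 1
  Position 3 ('b'): new char, reset run to 1
  Position 4 ('a'): new char, reset run to 1
  Position 5 ('b'): new char, reset run to 1
  Position 6 ('c'): new char, reset run to 1
  Position 7 ('c'): continues run of 'c', length=2
  Position 8 ('a'): new char, reset run to 1
Longest run: 'c' with length 2

2


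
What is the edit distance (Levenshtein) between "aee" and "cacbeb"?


Computing edit distance: "aee" -> "cacbeb"
DP table:
           c    a    c    b    e    b
      0    1    2    3    4    5    6
  a   1    1    1    2    3    4    5
  e   2    2    2    2    3    3    4
  e   3    3    3    3    3    3    4
Edit distance = dp[3][6] = 4

4


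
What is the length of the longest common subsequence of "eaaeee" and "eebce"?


LCS of "eaaeee" and "eebce"
DP table:
           e    e    b    c    e
      0    0    0    0    0    0
  e   0    1    1    1    1    1
  a   0    1    1    1    1    1
  a   0    1    1    1    1    1
  e   0    1    2    2    2    2
  e   0    1    2    2    2    3
  e   0    1    2    2    2    3
LCS length = dp[6][5] = 3

3


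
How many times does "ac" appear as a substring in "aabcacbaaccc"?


Searching for "ac" in "aabcacbaaccc"
Scanning each position:
  Position 0: "aa" => no
  Position 1: "ab" => no
  Position 2: "bc" => no
  Position 3: "ca" => no
  Position 4: "ac" => MATCH
  Position 5: "cb" => no
  Position 6: "ba" => no
  Position 7: "aa" => no
  Position 8: "ac" => MATCH
  Position 9: "cc" => no
  Position 10: "cc" => no
Total occurrences: 2

2


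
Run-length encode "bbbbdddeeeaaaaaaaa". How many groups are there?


Input: bbbbdddeeeaaaaaaaa
Scanning for consecutive runs:
  Group 1: 'b' x 4 (positions 0-3)
  Group 2: 'd' x 3 (positions 4-6)
  Group 3: 'e' x 3 (positions 7-9)
  Group 4: 'a' x 8 (positions 10-17)
Total groups: 4

4


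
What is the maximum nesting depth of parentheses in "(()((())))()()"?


Input: "(()((())))()()"
Tracking depth:
  Position 0 '(': depth becomes 1
  Position 1 '(': depth becomes 2
  Position 2 ')': depth becomes 1
  Position 3 '(': depth becomes 2
  Position 4 '(': depth becomes 3
  Position 5 '(': depth becomes 4
  Position 6 ')': depth becomes 3
  Position 7 ')': depth becomes 2
  Position 8 ')': depth becomes 1
  Position 9 ')': depth becomes 0
  Position 10 '(': depth becomes 1
  Position 11 ')': depth becomes 0
  Position 12 '(': depth becomes 1
  Position 13 ')': depth becomes 0
Maximum depth reached: 4

4


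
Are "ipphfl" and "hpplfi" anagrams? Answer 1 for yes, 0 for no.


Strings: "ipphfl", "hpplfi"
Sorted first:  fhilpp
Sorted second: fhilpp
Sorted forms match => anagrams

1


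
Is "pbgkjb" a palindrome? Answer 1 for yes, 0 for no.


Input: pbgkjb
Reversed: bjkgbp
  Compare pos 0 ('p') with pos 5 ('b'): MISMATCH
  Compare pos 1 ('b') with pos 4 ('j'): MISMATCH
  Compare pos 2 ('g') with pos 3 ('k'): MISMATCH
Result: not a palindrome

0


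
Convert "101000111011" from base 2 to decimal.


Input: "101000111011" in base 2
Positional expansion:
  Digit '1' (value 1) x 2^11 = 2048
  Digit '0' (value 0) x 2^10 = 0
  Digit '1' (value 1) x 2^9 = 512
  Digit '0' (value 0) x 2^8 = 0
  Digit '0' (value 0) x 2^7 = 0
  Digit '0' (value 0) x 2^6 = 0
  Digit '1' (value 1) x 2^5 = 32
  Digit '1' (value 1) x 2^4 = 16
  Digit '1' (value 1) x 2^3 = 8
  Digit '0' (value 0) x 2^2 = 0
  Digit '1' (value 1) x 2^1 = 2
  Digit '1' (value 1) x 2^0 = 1
Sum = 2619

2619


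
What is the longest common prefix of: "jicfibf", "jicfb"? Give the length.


Words: jicfibf, jicfb
  Position 0: all 'j' => match
  Position 1: all 'i' => match
  Position 2: all 'c' => match
  Position 3: all 'f' => match
  Position 4: ('i', 'b') => mismatch, stop
LCP = "jicf" (length 4)

4


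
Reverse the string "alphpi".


Input: alphpi
Reading characters right to left:
  Position 5: 'i'
  Position 4: 'p'
  Position 3: 'h'
  Position 2: 'p'
  Position 1: 'l'
  Position 0: 'a'
Reversed: iphpla

iphpla


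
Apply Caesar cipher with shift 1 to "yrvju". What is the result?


Caesar cipher: shift "yrvju" by 1
  'y' (pos 24) + 1 = pos 25 = 'z'
  'r' (pos 17) + 1 = pos 18 = 's'
  'v' (pos 21) + 1 = pos 22 = 'w'
  'j' (pos 9) + 1 = pos 10 = 'k'
  'u' (pos 20) + 1 = pos 21 = 'v'
Result: zswkv

zswkv


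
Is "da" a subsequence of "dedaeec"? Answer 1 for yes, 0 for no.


Check if "da" is a subsequence of "dedaeec"
Greedy scan:
  Position 0 ('d'): matches sub[0] = 'd'
  Position 1 ('e'): no match needed
  Position 2 ('d'): no match needed
  Position 3 ('a'): matches sub[1] = 'a'
  Position 4 ('e'): no match needed
  Position 5 ('e'): no match needed
  Position 6 ('c'): no match needed
All 2 characters matched => is a subsequence

1


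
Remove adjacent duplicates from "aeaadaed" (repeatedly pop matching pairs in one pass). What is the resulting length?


Input: aeaadaed
Stack-based adjacent duplicate removal:
  Read 'a': push. Stack: a
  Read 'e': push. Stack: ae
  Read 'a': push. Stack: aea
  Read 'a': matches stack top 'a' => pop. Stack: ae
  Read 'd': push. Stack: aed
  Read 'a': push. Stack: aeda
  Read 'e': push. Stack: aedae
  Read 'd': push. Stack: aedaed
Final stack: "aedaed" (length 6)

6


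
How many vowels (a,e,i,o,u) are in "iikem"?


Input: iikem
Checking each character:
  'i' at position 0: vowel (running total: 1)
  'i' at position 1: vowel (running total: 2)
  'k' at position 2: consonant
  'e' at position 3: vowel (running total: 3)
  'm' at position 4: consonant
Total vowels: 3

3


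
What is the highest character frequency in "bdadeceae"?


Input: bdadeceae
Character counts:
  'a': 2
  'b': 1
  'c': 1
  'd': 2
  'e': 3
Maximum frequency: 3

3


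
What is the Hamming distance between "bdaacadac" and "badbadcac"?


Comparing "bdaacadac" and "badbadcac" position by position:
  Position 0: 'b' vs 'b' => same
  Position 1: 'd' vs 'a' => differ
  Position 2: 'a' vs 'd' => differ
  Position 3: 'a' vs 'b' => differ
  Position 4: 'c' vs 'a' => differ
  Position 5: 'a' vs 'd' => differ
  Position 6: 'd' vs 'c' => differ
  Position 7: 'a' vs 'a' => same
  Position 8: 'c' vs 'c' => same
Total differences (Hamming distance): 6

6


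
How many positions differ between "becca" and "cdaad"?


Comparing "becca" and "cdaad" position by position:
  Position 0: 'b' vs 'c' => DIFFER
  Position 1: 'e' vs 'd' => DIFFER
  Position 2: 'c' vs 'a' => DIFFER
  Position 3: 'c' vs 'a' => DIFFER
  Position 4: 'a' vs 'd' => DIFFER
Positions that differ: 5

5


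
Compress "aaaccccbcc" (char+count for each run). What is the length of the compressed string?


Input: aaaccccbcc
Runs:
  'a' x 3 => "a3"
  'c' x 4 => "c4"
  'b' x 1 => "b1"
  'c' x 2 => "c2"
Compressed: "a3c4b1c2"
Compressed length: 8

8


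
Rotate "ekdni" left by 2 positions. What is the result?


Input: "ekdni", rotate left by 2
First 2 characters: "ek"
Remaining characters: "dni"
Concatenate remaining + first: "dni" + "ek" = "dniek"

dniek


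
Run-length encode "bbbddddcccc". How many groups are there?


Input: bbbddddcccc
Scanning for consecutive runs:
  Group 1: 'b' x 3 (positions 0-2)
  Group 2: 'd' x 4 (positions 3-6)
  Group 3: 'c' x 4 (positions 7-10)
Total groups: 3

3


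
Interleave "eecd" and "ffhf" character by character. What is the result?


Interleaving "eecd" and "ffhf":
  Position 0: 'e' from first, 'f' from second => "ef"
  Position 1: 'e' from first, 'f' from second => "ef"
  Position 2: 'c' from first, 'h' from second => "ch"
  Position 3: 'd' from first, 'f' from second => "df"
Result: efefchdf

efefchdf


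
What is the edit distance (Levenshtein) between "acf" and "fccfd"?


Computing edit distance: "acf" -> "fccfd"
DP table:
           f    c    c    f    d
      0    1    2    3    4    5
  a   1    1    2    3    4    5
  c   2    2    1    2    3    4
  f   3    2    2    2    2    3
Edit distance = dp[3][5] = 3

3


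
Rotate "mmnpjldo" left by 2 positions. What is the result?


Input: "mmnpjldo", rotate left by 2
First 2 characters: "mm"
Remaining characters: "npjldo"
Concatenate remaining + first: "npjldo" + "mm" = "npjldomm"

npjldomm


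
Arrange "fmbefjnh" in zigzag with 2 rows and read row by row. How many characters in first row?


Zigzag "fmbefjnh" into 2 rows:
Placing characters:
  'f' => row 0
  'm' => row 1
  'b' => row 0
  'e' => row 1
  'f' => row 0
  'j' => row 1
  'n' => row 0
  'h' => row 1
Rows:
  Row 0: "fbfn"
  Row 1: "mejh"
First row length: 4

4


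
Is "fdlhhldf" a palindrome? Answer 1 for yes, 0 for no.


Input: fdlhhldf
Reversed: fdlhhldf
  Compare pos 0 ('f') with pos 7 ('f'): match
  Compare pos 1 ('d') with pos 6 ('d'): match
  Compare pos 2 ('l') with pos 5 ('l'): match
  Compare pos 3 ('h') with pos 4 ('h'): match
Result: palindrome

1


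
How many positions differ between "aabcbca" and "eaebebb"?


Comparing "aabcbca" and "eaebebb" position by position:
  Position 0: 'a' vs 'e' => DIFFER
  Position 1: 'a' vs 'a' => same
  Position 2: 'b' vs 'e' => DIFFER
  Position 3: 'c' vs 'b' => DIFFER
  Position 4: 'b' vs 'e' => DIFFER
  Position 5: 'c' vs 'b' => DIFFER
  Position 6: 'a' vs 'b' => DIFFER
Positions that differ: 6

6


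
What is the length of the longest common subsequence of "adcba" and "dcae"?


LCS of "adcba" and "dcae"
DP table:
           d    c    a    e
      0    0    0    0    0
  a   0    0    0    1    1
  d   0    1    1    1    1
  c   0    1    2    2    2
  b   0    1    2    2    2
  a   0    1    2    3    3
LCS length = dp[5][4] = 3

3


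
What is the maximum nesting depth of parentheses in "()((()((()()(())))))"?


Input: "()((()((()()(())))))"
Tracking depth:
  Position 0 '(': depth becomes 1
  Position 1 ')': depth becomes 0
  Position 2 '(': depth becomes 1
  Position 3 '(': depth becomes 2
  Position 4 '(': depth becomes 3
  Position 5 ')': depth becomes 2
  Position 6 '(': depth becomes 3
  Position 7 '(': depth becomes 4
  Position 8 '(': depth becomes 5
  Position 9 ')': depth becomes 4
  Position 10 '(': depth becomes 5
  Position 11 ')': depth becomes 4
  Position 12 '(': depth becomes 5
  Position 13 '(': depth becomes 6
  Position 14 ')': depth becomes 5
  Position 15 ')': depth becomes 4
  Position 16 ')': depth becomes 3
  Position 17 ')': depth becomes 2
  Position 18 ')': depth becomes 1
  Position 19 ')': depth becomes 0
Maximum depth reached: 6

6


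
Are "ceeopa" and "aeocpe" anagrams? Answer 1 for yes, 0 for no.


Strings: "ceeopa", "aeocpe"
Sorted first:  aceeop
Sorted second: aceeop
Sorted forms match => anagrams

1


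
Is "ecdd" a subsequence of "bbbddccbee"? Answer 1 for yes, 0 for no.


Check if "ecdd" is a subsequence of "bbbddccbee"
Greedy scan:
  Position 0 ('b'): no match needed
  Position 1 ('b'): no match needed
  Position 2 ('b'): no match needed
  Position 3 ('d'): no match needed
  Position 4 ('d'): no match needed
  Position 5 ('c'): no match needed
  Position 6 ('c'): no match needed
  Position 7 ('b'): no match needed
  Position 8 ('e'): matches sub[0] = 'e'
  Position 9 ('e'): no match needed
Only matched 1/4 characters => not a subsequence

0


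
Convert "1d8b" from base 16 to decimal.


Input: "1d8b" in base 16
Positional expansion:
  Digit '1' (value 1) x 16^3 = 4096
  Digit 'd' (value 13) x 16^2 = 3328
  Digit '8' (value 8) x 16^1 = 128
  Digit 'b' (value 11) x 16^0 = 11
Sum = 7563

7563


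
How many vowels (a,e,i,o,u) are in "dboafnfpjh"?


Input: dboafnfpjh
Checking each character:
  'd' at position 0: consonant
  'b' at position 1: consonant
  'o' at position 2: vowel (running total: 1)
  'a' at position 3: vowel (running total: 2)
  'f' at position 4: consonant
  'n' at position 5: consonant
  'f' at position 6: consonant
  'p' at position 7: consonant
  'j' at position 8: consonant
  'h' at position 9: consonant
Total vowels: 2

2


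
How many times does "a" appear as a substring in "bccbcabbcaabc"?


Searching for "a" in "bccbcabbcaabc"
Scanning each position:
  Position 0: "b" => no
  Position 1: "c" => no
  Position 2: "c" => no
  Position 3: "b" => no
  Position 4: "c" => no
  Position 5: "a" => MATCH
  Position 6: "b" => no
  Position 7: "b" => no
  Position 8: "c" => no
  Position 9: "a" => MATCH
  Position 10: "a" => MATCH
  Position 11: "b" => no
  Position 12: "c" => no
Total occurrences: 3

3


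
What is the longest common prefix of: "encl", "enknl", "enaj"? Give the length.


Words: encl, enknl, enaj
  Position 0: all 'e' => match
  Position 1: all 'n' => match
  Position 2: ('c', 'k', 'a') => mismatch, stop
LCP = "en" (length 2)

2


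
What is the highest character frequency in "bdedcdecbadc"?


Input: bdedcdecbadc
Character counts:
  'a': 1
  'b': 2
  'c': 3
  'd': 4
  'e': 2
Maximum frequency: 4

4


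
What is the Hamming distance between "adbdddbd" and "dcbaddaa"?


Comparing "adbdddbd" and "dcbaddaa" position by position:
  Position 0: 'a' vs 'd' => differ
  Position 1: 'd' vs 'c' => differ
  Position 2: 'b' vs 'b' => same
  Position 3: 'd' vs 'a' => differ
  Position 4: 'd' vs 'd' => same
  Position 5: 'd' vs 'd' => same
  Position 6: 'b' vs 'a' => differ
  Position 7: 'd' vs 'a' => differ
Total differences (Hamming distance): 5

5


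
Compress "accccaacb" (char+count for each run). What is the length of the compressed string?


Input: accccaacb
Runs:
  'a' x 1 => "a1"
  'c' x 4 => "c4"
  'a' x 2 => "a2"
  'c' x 1 => "c1"
  'b' x 1 => "b1"
Compressed: "a1c4a2c1b1"
Compressed length: 10

10


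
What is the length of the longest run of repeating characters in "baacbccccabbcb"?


Input: "baacbccccabbcb"
Scanning for longest run:
  Position 1 ('a'): new char, reset run to 1
  Position 2 ('a'): continues run of 'a', length=2
  Position 3 ('c'): new char, reset run to 1
  Position 4 ('b'): new char, reset run to 1
  Position 5 ('c'): new char, reset run to 1
  Position 6 ('c'): continues run of 'c', length=2
  Position 7 ('c'): continues run of 'c', length=3
  Position 8 ('c'): continues run of 'c', length=4
  Position 9 ('a'): new char, reset run to 1
  Position 10 ('b'): new char, reset run to 1
  Position 11 ('b'): continues run of 'b', length=2
  Position 12 ('c'): new char, reset run to 1
  Position 13 ('b'): new char, reset run to 1
Longest run: 'c' with length 4

4


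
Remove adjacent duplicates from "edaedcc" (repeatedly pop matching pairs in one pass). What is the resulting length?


Input: edaedcc
Stack-based adjacent duplicate removal:
  Read 'e': push. Stack: e
  Read 'd': push. Stack: ed
  Read 'a': push. Stack: eda
  Read 'e': push. Stack: edae
  Read 'd': push. Stack: edaed
  Read 'c': push. Stack: edaedc
  Read 'c': matches stack top 'c' => pop. Stack: edaed
Final stack: "edaed" (length 5)

5


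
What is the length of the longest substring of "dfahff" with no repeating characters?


Input: "dfahff"
Sliding window (track last position of each char):
  Position 0 ('d'): window [0,0] length 1 -- new best
  Position 1 ('f'): window [0,1] length 2 -- new best
  Position 2 ('a'): window [0,2] length 3 -- new best
  Position 3 ('h'): window [0,3] length 4 -- new best
  Position 4 ('f'): repeat (last at 1), move window start to 2
  Position 4 ('f'): window [2,4] length 3
  Position 5 ('f'): repeat (last at 4), move window start to 5
  Position 5 ('f'): window [5,5] length 1
Longest substring with no repeats: "dfah" with length 4

4


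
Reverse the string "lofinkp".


Input: lofinkp
Reading characters right to left:
  Position 6: 'p'
  Position 5: 'k'
  Position 4: 'n'
  Position 3: 'i'
  Position 2: 'f'
  Position 1: 'o'
  Position 0: 'l'
Reversed: pknifol

pknifol


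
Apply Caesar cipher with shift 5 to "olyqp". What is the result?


Caesar cipher: shift "olyqp" by 5
  'o' (pos 14) + 5 = pos 19 = 't'
  'l' (pos 11) + 5 = pos 16 = 'q'
  'y' (pos 24) + 5 = pos 3 = 'd'
  'q' (pos 16) + 5 = pos 21 = 'v'
  'p' (pos 15) + 5 = pos 20 = 'u'
Result: tqdvu

tqdvu


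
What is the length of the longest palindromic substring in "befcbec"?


Input: "befcbec"
Checking substrings for palindromes:
  No multi-char palindromic substrings found
Longest palindromic substring: "b" with length 1

1


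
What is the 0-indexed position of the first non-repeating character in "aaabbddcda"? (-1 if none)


Input: aaabbddcda
Character frequencies:
  'a': 4
  'b': 2
  'c': 1
  'd': 3
Scanning left to right for freq == 1:
  Position 0 ('a'): freq=4, skip
  Position 1 ('a'): freq=4, skip
  Position 2 ('a'): freq=4, skip
  Position 3 ('b'): freq=2, skip
  Position 4 ('b'): freq=2, skip
  Position 5 ('d'): freq=3, skip
  Position 6 ('d'): freq=3, skip
  Position 7 ('c'): unique! => answer = 7

7


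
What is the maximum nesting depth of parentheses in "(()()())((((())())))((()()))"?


Input: "(()()())((((())())))((()()))"
Tracking depth:
  Position 0 '(': depth becomes 1
  Position 1 '(': depth becomes 2
  Position 2 ')': depth becomes 1
  Position 3 '(': depth becomes 2
  Position 4 ')': depth becomes 1
  Position 5 '(': depth becomes 2
  Position 6 ')': depth becomes 1
  Position 7 ')': depth becomes 0
  Position 8 '(': depth becomes 1
  Position 9 '(': depth becomes 2
  Position 10 '(': depth becomes 3
  Position 11 '(': depth becomes 4
  Position 12 '(': depth becomes 5
  Position 13 ')': depth becomes 4
  Position 14 ')': depth becomes 3
  Position 15 '(': depth becomes 4
  Position 16 ')': depth becomes 3
  Position 17 ')': depth becomes 2
  Position 18 ')': depth becomes 1
  Position 19 ')': depth becomes 0
  Position 20 '(': depth becomes 1
  Position 21 '(': depth becomes 2
  Position 22 '(': depth becomes 3
  Position 23 ')': depth becomes 2
  Position 24 '(': depth becomes 3
  Position 25 ')': depth becomes 2
  Position 26 ')': depth becomes 1
  Position 27 ')': depth becomes 0
Maximum depth reached: 5

5


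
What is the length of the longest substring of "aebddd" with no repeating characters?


Input: "aebddd"
Sliding window (track last position of each char):
  Position 0 ('a'): window [0,0] length 1 -- new best
  Position 1 ('e'): window [0,1] length 2 -- new best
  Position 2 ('b'): window [0,2] length 3 -- new best
  Position 3 ('d'): window [0,3] length 4 -- new best
  Position 4 ('d'): repeat (last at 3), move window start to 4
  Position 4 ('d'): window [4,4] length 1
  Position 5 ('d'): repeat (last at 4), move window start to 5
  Position 5 ('d'): window [5,5] length 1
Longest substring with no repeats: "aebd" with length 4

4


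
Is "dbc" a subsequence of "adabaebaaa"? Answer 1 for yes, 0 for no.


Check if "dbc" is a subsequence of "adabaebaaa"
Greedy scan:
  Position 0 ('a'): no match needed
  Position 1 ('d'): matches sub[0] = 'd'
  Position 2 ('a'): no match needed
  Position 3 ('b'): matches sub[1] = 'b'
  Position 4 ('a'): no match needed
  Position 5 ('e'): no match needed
  Position 6 ('b'): no match needed
  Position 7 ('a'): no match needed
  Position 8 ('a'): no match needed
  Position 9 ('a'): no match needed
Only matched 2/3 characters => not a subsequence

0


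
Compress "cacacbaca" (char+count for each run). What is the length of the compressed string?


Input: cacacbaca
Runs:
  'c' x 1 => "c1"
  'a' x 1 => "a1"
  'c' x 1 => "c1"
  'a' x 1 => "a1"
  'c' x 1 => "c1"
  'b' x 1 => "b1"
  'a' x 1 => "a1"
  'c' x 1 => "c1"
  'a' x 1 => "a1"
Compressed: "c1a1c1a1c1b1a1c1a1"
Compressed length: 18

18


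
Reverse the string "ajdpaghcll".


Input: ajdpaghcll
Reading characters right to left:
  Position 9: 'l'
  Position 8: 'l'
  Position 7: 'c'
  Position 6: 'h'
  Position 5: 'g'
  Position 4: 'a'
  Position 3: 'p'
  Position 2: 'd'
  Position 1: 'j'
  Position 0: 'a'
Reversed: llchgapdja

llchgapdja


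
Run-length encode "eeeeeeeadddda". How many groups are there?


Input: eeeeeeeadddda
Scanning for consecutive runs:
  Group 1: 'e' x 7 (positions 0-6)
  Group 2: 'a' x 1 (positions 7-7)
  Group 3: 'd' x 4 (positions 8-11)
  Group 4: 'a' x 1 (positions 12-12)
Total groups: 4

4


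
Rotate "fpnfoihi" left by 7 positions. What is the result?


Input: "fpnfoihi", rotate left by 7
First 7 characters: "fpnfoih"
Remaining characters: "i"
Concatenate remaining + first: "i" + "fpnfoih" = "ifpnfoih"

ifpnfoih


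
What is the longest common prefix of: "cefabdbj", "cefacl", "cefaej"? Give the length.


Words: cefabdbj, cefacl, cefaej
  Position 0: all 'c' => match
  Position 1: all 'e' => match
  Position 2: all 'f' => match
  Position 3: all 'a' => match
  Position 4: ('b', 'c', 'e') => mismatch, stop
LCP = "cefa" (length 4)

4


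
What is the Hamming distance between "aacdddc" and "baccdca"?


Comparing "aacdddc" and "baccdca" position by position:
  Position 0: 'a' vs 'b' => differ
  Position 1: 'a' vs 'a' => same
  Position 2: 'c' vs 'c' => same
  Position 3: 'd' vs 'c' => differ
  Position 4: 'd' vs 'd' => same
  Position 5: 'd' vs 'c' => differ
  Position 6: 'c' vs 'a' => differ
Total differences (Hamming distance): 4

4


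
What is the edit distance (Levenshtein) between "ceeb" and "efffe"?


Computing edit distance: "ceeb" -> "efffe"
DP table:
           e    f    f    f    e
      0    1    2    3    4    5
  c   1    1    2    3    4    5
  e   2    1    2    3    4    4
  e   3    2    2    3    4    4
  b   4    3    3    3    4    5
Edit distance = dp[4][5] = 5

5


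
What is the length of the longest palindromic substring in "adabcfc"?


Input: "adabcfc"
Checking substrings for palindromes:
  [0:3] "ada" (len 3) => palindrome
  [4:7] "cfc" (len 3) => palindrome
Longest palindromic substring: "ada" with length 3

3


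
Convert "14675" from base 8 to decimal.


Input: "14675" in base 8
Positional expansion:
  Digit '1' (value 1) x 8^4 = 4096
  Digit '4' (value 4) x 8^3 = 2048
  Digit '6' (value 6) x 8^2 = 384
  Digit '7' (value 7) x 8^1 = 56
  Digit '5' (value 5) x 8^0 = 5
Sum = 6589

6589


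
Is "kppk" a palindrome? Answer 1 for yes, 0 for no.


Input: kppk
Reversed: kppk
  Compare pos 0 ('k') with pos 3 ('k'): match
  Compare pos 1 ('p') with pos 2 ('p'): match
Result: palindrome

1


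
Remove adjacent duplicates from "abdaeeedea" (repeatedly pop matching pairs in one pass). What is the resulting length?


Input: abdaeeedea
Stack-based adjacent duplicate removal:
  Read 'a': push. Stack: a
  Read 'b': push. Stack: ab
  Read 'd': push. Stack: abd
  Read 'a': push. Stack: abda
  Read 'e': push. Stack: abdae
  Read 'e': matches stack top 'e' => pop. Stack: abda
  Read 'e': push. Stack: abdae
  Read 'd': push. Stack: abdaed
  Read 'e': push. Stack: abdaede
  Read 'a': push. Stack: abdaedea
Final stack: "abdaedea" (length 8)

8


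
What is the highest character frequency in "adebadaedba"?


Input: adebadaedba
Character counts:
  'a': 4
  'b': 2
  'd': 3
  'e': 2
Maximum frequency: 4

4


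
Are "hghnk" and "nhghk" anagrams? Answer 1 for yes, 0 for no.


Strings: "hghnk", "nhghk"
Sorted first:  ghhkn
Sorted second: ghhkn
Sorted forms match => anagrams

1


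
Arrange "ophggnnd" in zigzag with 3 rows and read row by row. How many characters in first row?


Zigzag "ophggnnd" into 3 rows:
Placing characters:
  'o' => row 0
  'p' => row 1
  'h' => row 2
  'g' => row 1
  'g' => row 0
  'n' => row 1
  'n' => row 2
  'd' => row 1
Rows:
  Row 0: "og"
  Row 1: "pgnd"
  Row 2: "hn"
First row length: 2

2


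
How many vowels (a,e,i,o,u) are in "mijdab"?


Input: mijdab
Checking each character:
  'm' at position 0: consonant
  'i' at position 1: vowel (running total: 1)
  'j' at position 2: consonant
  'd' at position 3: consonant
  'a' at position 4: vowel (running total: 2)
  'b' at position 5: consonant
Total vowels: 2

2


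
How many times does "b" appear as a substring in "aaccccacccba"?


Searching for "b" in "aaccccacccba"
Scanning each position:
  Position 0: "a" => no
  Position 1: "a" => no
  Position 2: "c" => no
  Position 3: "c" => no
  Position 4: "c" => no
  Position 5: "c" => no
  Position 6: "a" => no
  Position 7: "c" => no
  Position 8: "c" => no
  Position 9: "c" => no
  Position 10: "b" => MATCH
  Position 11: "a" => no
Total occurrences: 1

1


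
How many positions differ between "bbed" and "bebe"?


Comparing "bbed" and "bebe" position by position:
  Position 0: 'b' vs 'b' => same
  Position 1: 'b' vs 'e' => DIFFER
  Position 2: 'e' vs 'b' => DIFFER
  Position 3: 'd' vs 'e' => DIFFER
Positions that differ: 3

3


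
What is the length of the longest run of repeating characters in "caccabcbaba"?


Input: "caccabcbaba"
Scanning for longest run:
  Position 1 ('a'): new char, reset run to 1
  Position 2 ('c'): new char, reset run to 1
  Position 3 ('c'): continues run of 'c', length=2
  Position 4 ('a'): new char, reset run to 1
  Position 5 ('b'): new char, reset run to 1
  Position 6 ('c'): new char, reset run to 1
  Position 7 ('b'): new char, reset run to 1
  Position 8 ('a'): new char, reset run to 1
  Position 9 ('b'): new char, reset run to 1
  Position 10 ('a'): new char, reset run to 1
Longest run: 'c' with length 2

2


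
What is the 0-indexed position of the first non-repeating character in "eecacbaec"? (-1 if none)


Input: eecacbaec
Character frequencies:
  'a': 2
  'b': 1
  'c': 3
  'e': 3
Scanning left to right for freq == 1:
  Position 0 ('e'): freq=3, skip
  Position 1 ('e'): freq=3, skip
  Position 2 ('c'): freq=3, skip
  Position 3 ('a'): freq=2, skip
  Position 4 ('c'): freq=3, skip
  Position 5 ('b'): unique! => answer = 5

5


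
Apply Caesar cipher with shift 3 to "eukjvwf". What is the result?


Caesar cipher: shift "eukjvwf" by 3
  'e' (pos 4) + 3 = pos 7 = 'h'
  'u' (pos 20) + 3 = pos 23 = 'x'
  'k' (pos 10) + 3 = pos 13 = 'n'
  'j' (pos 9) + 3 = pos 12 = 'm'
  'v' (pos 21) + 3 = pos 24 = 'y'
  'w' (pos 22) + 3 = pos 25 = 'z'
  'f' (pos 5) + 3 = pos 8 = 'i'
Result: hxnmyzi

hxnmyzi


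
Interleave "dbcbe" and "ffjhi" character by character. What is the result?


Interleaving "dbcbe" and "ffjhi":
  Position 0: 'd' from first, 'f' from second => "df"
  Position 1: 'b' from first, 'f' from second => "bf"
  Position 2: 'c' from first, 'j' from second => "cj"
  Position 3: 'b' from first, 'h' from second => "bh"
  Position 4: 'e' from first, 'i' from second => "ei"
Result: dfbfcjbhei

dfbfcjbhei


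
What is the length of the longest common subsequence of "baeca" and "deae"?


LCS of "baeca" and "deae"
DP table:
           d    e    a    e
      0    0    0    0    0
  b   0    0    0    0    0
  a   0    0    0    1    1
  e   0    0    1    1    2
  c   0    0    1    1    2
  a   0    0    1    2    2
LCS length = dp[5][4] = 2

2


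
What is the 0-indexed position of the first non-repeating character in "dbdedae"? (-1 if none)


Input: dbdedae
Character frequencies:
  'a': 1
  'b': 1
  'd': 3
  'e': 2
Scanning left to right for freq == 1:
  Position 0 ('d'): freq=3, skip
  Position 1 ('b'): unique! => answer = 1

1


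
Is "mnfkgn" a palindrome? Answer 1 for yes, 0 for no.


Input: mnfkgn
Reversed: ngkfnm
  Compare pos 0 ('m') with pos 5 ('n'): MISMATCH
  Compare pos 1 ('n') with pos 4 ('g'): MISMATCH
  Compare pos 2 ('f') with pos 3 ('k'): MISMATCH
Result: not a palindrome

0


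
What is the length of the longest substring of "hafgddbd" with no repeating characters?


Input: "hafgddbd"
Sliding window (track last position of each char):
  Position 0 ('h'): window [0,0] length 1 -- new best
  Position 1 ('a'): window [0,1] length 2 -- new best
  Position 2 ('f'): window [0,2] length 3 -- new best
  Position 3 ('g'): window [0,3] length 4 -- new best
  Position 4 ('d'): window [0,4] length 5 -- new best
  Position 5 ('d'): repeat (last at 4), move window start to 5
  Position 5 ('d'): window [5,5] length 1
  Position 6 ('b'): window [5,6] length 2
  Position 7 ('d'): repeat (last at 5), move window start to 6
  Position 7 ('d'): window [6,7] length 2
Longest substring with no repeats: "hafgd" with length 5

5


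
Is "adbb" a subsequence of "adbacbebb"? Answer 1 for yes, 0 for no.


Check if "adbb" is a subsequence of "adbacbebb"
Greedy scan:
  Position 0 ('a'): matches sub[0] = 'a'
  Position 1 ('d'): matches sub[1] = 'd'
  Position 2 ('b'): matches sub[2] = 'b'
  Position 3 ('a'): no match needed
  Position 4 ('c'): no match needed
  Position 5 ('b'): matches sub[3] = 'b'
  Position 6 ('e'): no match needed
  Position 7 ('b'): no match needed
  Position 8 ('b'): no match needed
All 4 characters matched => is a subsequence

1


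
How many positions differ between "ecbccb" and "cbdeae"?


Comparing "ecbccb" and "cbdeae" position by position:
  Position 0: 'e' vs 'c' => DIFFER
  Position 1: 'c' vs 'b' => DIFFER
  Position 2: 'b' vs 'd' => DIFFER
  Position 3: 'c' vs 'e' => DIFFER
  Position 4: 'c' vs 'a' => DIFFER
  Position 5: 'b' vs 'e' => DIFFER
Positions that differ: 6

6


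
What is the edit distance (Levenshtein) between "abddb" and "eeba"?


Computing edit distance: "abddb" -> "eeba"
DP table:
           e    e    b    a
      0    1    2    3    4
  a   1    1    2    3    3
  b   2    2    2    2    3
  d   3    3    3    3    3
  d   4    4    4    4    4
  b   5    5    5    4    5
Edit distance = dp[5][4] = 5

5


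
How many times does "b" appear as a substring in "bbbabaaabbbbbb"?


Searching for "b" in "bbbabaaabbbbbb"
Scanning each position:
  Position 0: "b" => MATCH
  Position 1: "b" => MATCH
  Position 2: "b" => MATCH
  Position 3: "a" => no
  Position 4: "b" => MATCH
  Position 5: "a" => no
  Position 6: "a" => no
  Position 7: "a" => no
  Position 8: "b" => MATCH
  Position 9: "b" => MATCH
  Position 10: "b" => MATCH
  Position 11: "b" => MATCH
  Position 12: "b" => MATCH
  Position 13: "b" => MATCH
Total occurrences: 10

10


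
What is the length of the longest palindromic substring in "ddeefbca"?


Input: "ddeefbca"
Checking substrings for palindromes:
  [0:2] "dd" (len 2) => palindrome
  [2:4] "ee" (len 2) => palindrome
Longest palindromic substring: "dd" with length 2

2


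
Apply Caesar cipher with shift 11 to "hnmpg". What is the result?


Caesar cipher: shift "hnmpg" by 11
  'h' (pos 7) + 11 = pos 18 = 's'
  'n' (pos 13) + 11 = pos 24 = 'y'
  'm' (pos 12) + 11 = pos 23 = 'x'
  'p' (pos 15) + 11 = pos 0 = 'a'
  'g' (pos 6) + 11 = pos 17 = 'r'
Result: syxar

syxar


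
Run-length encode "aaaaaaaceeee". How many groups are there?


Input: aaaaaaaceeee
Scanning for consecutive runs:
  Group 1: 'a' x 7 (positions 0-6)
  Group 2: 'c' x 1 (positions 7-7)
  Group 3: 'e' x 4 (positions 8-11)
Total groups: 3

3


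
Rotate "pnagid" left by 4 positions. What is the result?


Input: "pnagid", rotate left by 4
First 4 characters: "pnag"
Remaining characters: "id"
Concatenate remaining + first: "id" + "pnag" = "idpnag"

idpnag


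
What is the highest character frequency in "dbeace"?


Input: dbeace
Character counts:
  'a': 1
  'b': 1
  'c': 1
  'd': 1
  'e': 2
Maximum frequency: 2

2


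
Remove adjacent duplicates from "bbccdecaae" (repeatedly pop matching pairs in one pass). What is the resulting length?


Input: bbccdecaae
Stack-based adjacent duplicate removal:
  Read 'b': push. Stack: b
  Read 'b': matches stack top 'b' => pop. Stack: (empty)
  Read 'c': push. Stack: c
  Read 'c': matches stack top 'c' => pop. Stack: (empty)
  Read 'd': push. Stack: d
  Read 'e': push. Stack: de
  Read 'c': push. Stack: dec
  Read 'a': push. Stack: deca
  Read 'a': matches stack top 'a' => pop. Stack: dec
  Read 'e': push. Stack: dece
Final stack: "dece" (length 4)

4


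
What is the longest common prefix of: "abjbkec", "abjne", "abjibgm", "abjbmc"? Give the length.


Words: abjbkec, abjne, abjibgm, abjbmc
  Position 0: all 'a' => match
  Position 1: all 'b' => match
  Position 2: all 'j' => match
  Position 3: ('b', 'n', 'i', 'b') => mismatch, stop
LCP = "abj" (length 3)

3


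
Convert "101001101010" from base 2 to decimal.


Input: "101001101010" in base 2
Positional expansion:
  Digit '1' (value 1) x 2^11 = 2048
  Digit '0' (value 0) x 2^10 = 0
  Digit '1' (value 1) x 2^9 = 512
  Digit '0' (value 0) x 2^8 = 0
  Digit '0' (value 0) x 2^7 = 0
  Digit '1' (value 1) x 2^6 = 64
  Digit '1' (value 1) x 2^5 = 32
  Digit '0' (value 0) x 2^4 = 0
  Digit '1' (value 1) x 2^3 = 8
  Digit '0' (value 0) x 2^2 = 0
  Digit '1' (value 1) x 2^1 = 2
  Digit '0' (value 0) x 2^0 = 0
Sum = 2666

2666


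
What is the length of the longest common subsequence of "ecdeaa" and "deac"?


LCS of "ecdeaa" and "deac"
DP table:
           d    e    a    c
      0    0    0    0    0
  e   0    0    1    1    1
  c   0    0    1    1    2
  d   0    1    1    1    2
  e   0    1    2    2    2
  a   0    1    2    3    3
  a   0    1    2    3    3
LCS length = dp[6][4] = 3

3


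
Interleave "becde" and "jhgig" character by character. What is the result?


Interleaving "becde" and "jhgig":
  Position 0: 'b' from first, 'j' from second => "bj"
  Position 1: 'e' from first, 'h' from second => "eh"
  Position 2: 'c' from first, 'g' from second => "cg"
  Position 3: 'd' from first, 'i' from second => "di"
  Position 4: 'e' from first, 'g' from second => "eg"
Result: bjehcgdieg

bjehcgdieg


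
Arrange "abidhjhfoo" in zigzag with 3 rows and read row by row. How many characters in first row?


Zigzag "abidhjhfoo" into 3 rows:
Placing characters:
  'a' => row 0
  'b' => row 1
  'i' => row 2
  'd' => row 1
  'h' => row 0
  'j' => row 1
  'h' => row 2
  'f' => row 1
  'o' => row 0
  'o' => row 1
Rows:
  Row 0: "aho"
  Row 1: "bdjfo"
  Row 2: "ih"
First row length: 3

3


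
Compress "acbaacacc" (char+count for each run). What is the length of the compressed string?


Input: acbaacacc
Runs:
  'a' x 1 => "a1"
  'c' x 1 => "c1"
  'b' x 1 => "b1"
  'a' x 2 => "a2"
  'c' x 1 => "c1"
  'a' x 1 => "a1"
  'c' x 2 => "c2"
Compressed: "a1c1b1a2c1a1c2"
Compressed length: 14

14


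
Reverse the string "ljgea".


Input: ljgea
Reading characters right to left:
  Position 4: 'a'
  Position 3: 'e'
  Position 2: 'g'
  Position 1: 'j'
  Position 0: 'l'
Reversed: aegjl

aegjl


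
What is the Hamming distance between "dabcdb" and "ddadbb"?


Comparing "dabcdb" and "ddadbb" position by position:
  Position 0: 'd' vs 'd' => same
  Position 1: 'a' vs 'd' => differ
  Position 2: 'b' vs 'a' => differ
  Position 3: 'c' vs 'd' => differ
  Position 4: 'd' vs 'b' => differ
  Position 5: 'b' vs 'b' => same
Total differences (Hamming distance): 4

4


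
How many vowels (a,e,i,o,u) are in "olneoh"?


Input: olneoh
Checking each character:
  'o' at position 0: vowel (running total: 1)
  'l' at position 1: consonant
  'n' at position 2: consonant
  'e' at position 3: vowel (running total: 2)
  'o' at position 4: vowel (running total: 3)
  'h' at position 5: consonant
Total vowels: 3

3


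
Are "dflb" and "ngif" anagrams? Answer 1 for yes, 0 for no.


Strings: "dflb", "ngif"
Sorted first:  bdfl
Sorted second: fgin
Differ at position 0: 'b' vs 'f' => not anagrams

0


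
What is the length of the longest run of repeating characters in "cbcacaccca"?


Input: "cbcacaccca"
Scanning for longest run:
  Position 1 ('b'): new char, reset run to 1
  Position 2 ('c'): new char, reset run to 1
  Position 3 ('a'): new char, reset run to 1
  Position 4 ('c'): new char, reset run to 1
  Position 5 ('a'): new char, reset run to 1
  Position 6 ('c'): new char, reset run to 1
  Position 7 ('c'): continues run of 'c', length=2
  Position 8 ('c'): continues run of 'c', length=3
  Position 9 ('a'): new char, reset run to 1
Longest run: 'c' with length 3

3


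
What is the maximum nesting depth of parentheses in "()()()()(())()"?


Input: "()()()()(())()"
Tracking depth:
  Position 0 '(': depth becomes 1
  Position 1 ')': depth becomes 0
  Position 2 '(': depth becomes 1
  Position 3 ')': depth becomes 0
  Position 4 '(': depth becomes 1
  Position 5 ')': depth becomes 0
  Position 6 '(': depth becomes 1
  Position 7 ')': depth becomes 0
  Position 8 '(': depth becomes 1
  Position 9 '(': depth becomes 2
  Position 10 ')': depth becomes 1
  Position 11 ')': depth becomes 0
  Position 12 '(': depth becomes 1
  Position 13 ')': depth becomes 0
Maximum depth reached: 2

2


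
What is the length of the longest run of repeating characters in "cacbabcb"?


Input: "cacbabcb"
Scanning for longest run:
  Position 1 ('a'): new char, reset run to 1
  Position 2 ('c'): new char, reset run to 1
  Position 3 ('b'): new char, reset run to 1
  Position 4 ('a'): new char, reset run to 1
  Position 5 ('b'): new char, reset run to 1
  Position 6 ('c'): new char, reset run to 1
  Position 7 ('b'): new char, reset run to 1
Longest run: 'c' with length 1

1


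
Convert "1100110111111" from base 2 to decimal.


Input: "1100110111111" in base 2
Positional expansion:
  Digit '1' (value 1) x 2^12 = 4096
  Digit '1' (value 1) x 2^11 = 2048
  Digit '0' (value 0) x 2^10 = 0
  Digit '0' (value 0) x 2^9 = 0
  Digit '1' (value 1) x 2^8 = 256
  Digit '1' (value 1) x 2^7 = 128
  Digit '0' (value 0) x 2^6 = 0
  Digit '1' (value 1) x 2^5 = 32
  Digit '1' (value 1) x 2^4 = 16
  Digit '1' (value 1) x 2^3 = 8
  Digit '1' (value 1) x 2^2 = 4
  Digit '1' (value 1) x 2^1 = 2
  Digit '1' (value 1) x 2^0 = 1
Sum = 6591

6591


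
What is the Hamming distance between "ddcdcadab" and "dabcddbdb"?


Comparing "ddcdcadab" and "dabcddbdb" position by position:
  Position 0: 'd' vs 'd' => same
  Position 1: 'd' vs 'a' => differ
  Position 2: 'c' vs 'b' => differ
  Position 3: 'd' vs 'c' => differ
  Position 4: 'c' vs 'd' => differ
  Position 5: 'a' vs 'd' => differ
  Position 6: 'd' vs 'b' => differ
  Position 7: 'a' vs 'd' => differ
  Position 8: 'b' vs 'b' => same
Total differences (Hamming distance): 7

7


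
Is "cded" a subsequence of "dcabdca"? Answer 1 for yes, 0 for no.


Check if "cded" is a subsequence of "dcabdca"
Greedy scan:
  Position 0 ('d'): no match needed
  Position 1 ('c'): matches sub[0] = 'c'
  Position 2 ('a'): no match needed
  Position 3 ('b'): no match needed
  Position 4 ('d'): matches sub[1] = 'd'
  Position 5 ('c'): no match needed
  Position 6 ('a'): no match needed
Only matched 2/4 characters => not a subsequence

0


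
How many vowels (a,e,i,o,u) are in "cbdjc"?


Input: cbdjc
Checking each character:
  'c' at position 0: consonant
  'b' at position 1: consonant
  'd' at position 2: consonant
  'j' at position 3: consonant
  'c' at position 4: consonant
Total vowels: 0

0
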